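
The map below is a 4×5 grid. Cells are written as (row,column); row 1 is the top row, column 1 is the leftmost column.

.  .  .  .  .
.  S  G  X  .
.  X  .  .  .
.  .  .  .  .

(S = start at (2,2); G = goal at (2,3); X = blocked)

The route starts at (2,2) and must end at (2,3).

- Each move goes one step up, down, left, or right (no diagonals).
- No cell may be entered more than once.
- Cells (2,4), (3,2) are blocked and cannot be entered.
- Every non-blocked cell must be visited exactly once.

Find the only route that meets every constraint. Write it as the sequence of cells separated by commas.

Need to visit all 18 open cells exactly once, starting at (2,2) and ending at (2,3).
Cell (2,5) has only two open neighbours ((1,5) and (3,5)), so the path must pass straight through it: one of those is the cell it's entered from and the other is where it exits.
Route from (2,2): up 1 to (1,2), left 1 to (1,1), down 3 to (4,1), right 2 to (4,3), up 1 to (3,3), right 1 to (3,4), down 1 to (4,4), right 1 to (4,5), up 3 to (1,5), left 2 to (1,3), down 1 to (2,3) — 17 moves in all.
Check: all 18 open cells covered.

(2,2), (1,2), (1,1), (2,1), (3,1), (4,1), (4,2), (4,3), (3,3), (3,4), (4,4), (4,5), (3,5), (2,5), (1,5), (1,4), (1,3), (2,3)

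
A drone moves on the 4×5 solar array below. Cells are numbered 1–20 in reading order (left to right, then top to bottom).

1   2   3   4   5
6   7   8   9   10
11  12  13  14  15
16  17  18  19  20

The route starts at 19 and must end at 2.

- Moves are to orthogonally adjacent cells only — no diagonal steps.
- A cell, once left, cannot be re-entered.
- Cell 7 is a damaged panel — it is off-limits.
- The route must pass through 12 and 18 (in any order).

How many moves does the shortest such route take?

Any route passes through 12 and 18 in some order between 19 and 2. Summing Manhattan distances along each leg and taking the cheapest ordering (19 → 18 → 12 → 2) gives a lower bound of 1 + 2 + 2 = 5 moves.
That bound ignores the blocked cells. Measuring each leg by the fewest moves that actually steer around them (19→18: 1; 18→12: 2; 12→2: 4) raises the lower bound to 7.
A route of 7 moves exists: 19 → 18 → 13 → 12 → 11 → 6 → 1 → 2.
Since 7 matches that lower bound, it is optimal.

7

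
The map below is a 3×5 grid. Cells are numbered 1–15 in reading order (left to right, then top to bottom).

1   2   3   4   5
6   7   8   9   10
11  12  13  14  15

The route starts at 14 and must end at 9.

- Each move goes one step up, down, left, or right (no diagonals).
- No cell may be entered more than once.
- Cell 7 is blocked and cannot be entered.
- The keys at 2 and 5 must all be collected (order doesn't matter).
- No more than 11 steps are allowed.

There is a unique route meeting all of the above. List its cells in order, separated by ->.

The 11-move cap with required stops at 2, 5 leaves no slack for detours.
Route from 14: left 3 to 11, up 2 to 1, right 4 to 5, down 1 to 10, left 1 to 9 — 11 moves in all.
Check: all required cells visited; 11 ≤ 11 moves.

14 -> 13 -> 12 -> 11 -> 6 -> 1 -> 2 -> 3 -> 4 -> 5 -> 10 -> 9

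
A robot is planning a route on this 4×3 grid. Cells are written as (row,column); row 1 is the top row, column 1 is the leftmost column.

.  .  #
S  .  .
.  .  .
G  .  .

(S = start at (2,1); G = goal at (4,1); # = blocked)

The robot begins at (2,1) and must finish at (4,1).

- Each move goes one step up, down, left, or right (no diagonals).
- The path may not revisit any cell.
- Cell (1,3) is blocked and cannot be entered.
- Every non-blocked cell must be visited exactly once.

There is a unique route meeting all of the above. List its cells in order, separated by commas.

Need to visit all 11 open cells exactly once, starting at (2,1) and ending at (4,1).
Cell (2,3) has only two open neighbours ((3,3) and (2,2)), so the path must pass straight through it: one of those is the cell it's entered from and the other is where it exits.
Route from (2,1): up 1 to (1,1), right 1 to (1,2), down 1 to (2,2), right 1 to (2,3), down 2 to (4,3), left 1 to (4,2), up 1 to (3,2), left 1 to (3,1), down 1 to (4,1) — 10 moves in all.
Check: all 11 open cells covered.

(2,1), (1,1), (1,2), (2,2), (2,3), (3,3), (4,3), (4,2), (3,2), (3,1), (4,1)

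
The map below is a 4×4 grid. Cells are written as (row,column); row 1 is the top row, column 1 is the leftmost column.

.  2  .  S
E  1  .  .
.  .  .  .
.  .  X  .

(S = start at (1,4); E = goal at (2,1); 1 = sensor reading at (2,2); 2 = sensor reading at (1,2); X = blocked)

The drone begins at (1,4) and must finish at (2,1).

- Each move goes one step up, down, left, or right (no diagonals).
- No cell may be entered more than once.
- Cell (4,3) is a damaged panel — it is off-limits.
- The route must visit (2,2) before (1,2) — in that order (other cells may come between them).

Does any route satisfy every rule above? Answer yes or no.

yes

One route that works: (1,4) → (2,4) → (2,3) → (2,2) → (1,2) → (1,1) → (2,1).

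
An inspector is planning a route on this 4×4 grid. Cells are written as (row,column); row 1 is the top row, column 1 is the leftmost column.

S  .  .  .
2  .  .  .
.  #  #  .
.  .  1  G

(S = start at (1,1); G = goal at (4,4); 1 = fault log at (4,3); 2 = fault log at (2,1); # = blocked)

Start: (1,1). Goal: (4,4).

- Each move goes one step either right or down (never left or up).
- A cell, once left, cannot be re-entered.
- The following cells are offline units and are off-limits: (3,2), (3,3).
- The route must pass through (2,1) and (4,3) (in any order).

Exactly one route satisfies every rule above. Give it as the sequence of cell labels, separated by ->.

(1,1) -> (2,1) -> (3,1) -> (4,1) -> (4,2) -> (4,3) -> (4,4)

Moves only go right or down, so the column and row indices never decrease.
Route from (1,1): down 3 to (4,1), right 3 to (4,4) — 6 moves in all.
Check: all required cells visited.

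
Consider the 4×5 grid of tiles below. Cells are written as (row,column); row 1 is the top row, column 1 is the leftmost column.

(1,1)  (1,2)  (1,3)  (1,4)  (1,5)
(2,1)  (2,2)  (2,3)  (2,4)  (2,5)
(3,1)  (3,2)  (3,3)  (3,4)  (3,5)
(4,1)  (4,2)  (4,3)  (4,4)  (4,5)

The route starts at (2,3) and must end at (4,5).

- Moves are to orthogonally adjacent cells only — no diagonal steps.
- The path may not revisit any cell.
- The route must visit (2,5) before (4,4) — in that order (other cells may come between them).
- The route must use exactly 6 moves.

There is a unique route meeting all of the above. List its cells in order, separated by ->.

The waypoints must appear in the order (2,5), (4,4), with no cell reused.
Route from (2,3): right 2 to (2,5), down 1 to (3,5), left 1 to (3,4), down 1 to (4,4), right 1 to (4,5) — 6 moves in all.
Check: order respected ((2,5) at step 2, (4,4) at step 5); 6 moves as required.

(2,3) -> (2,4) -> (2,5) -> (3,5) -> (3,4) -> (4,4) -> (4,5)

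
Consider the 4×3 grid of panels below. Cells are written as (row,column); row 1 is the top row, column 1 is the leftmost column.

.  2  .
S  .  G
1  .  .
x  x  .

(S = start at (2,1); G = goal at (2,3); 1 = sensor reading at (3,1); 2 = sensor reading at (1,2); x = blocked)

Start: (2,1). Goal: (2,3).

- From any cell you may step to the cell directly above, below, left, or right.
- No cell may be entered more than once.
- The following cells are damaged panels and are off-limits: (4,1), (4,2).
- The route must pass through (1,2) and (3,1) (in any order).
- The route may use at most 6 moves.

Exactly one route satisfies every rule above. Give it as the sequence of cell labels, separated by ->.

(2,1) -> (3,1) -> (3,2) -> (2,2) -> (1,2) -> (1,3) -> (2,3)

The budget equals the shortest possible length, so every move has to be on a shortest route through the required cells.
Route from (2,1): down 1 to (3,1), right 1 to (3,2), up 2 to (1,2), right 1 to (1,3), down 1 to (2,3) — 6 moves in all.
Check: all required cells visited; 6 ≤ 6 moves.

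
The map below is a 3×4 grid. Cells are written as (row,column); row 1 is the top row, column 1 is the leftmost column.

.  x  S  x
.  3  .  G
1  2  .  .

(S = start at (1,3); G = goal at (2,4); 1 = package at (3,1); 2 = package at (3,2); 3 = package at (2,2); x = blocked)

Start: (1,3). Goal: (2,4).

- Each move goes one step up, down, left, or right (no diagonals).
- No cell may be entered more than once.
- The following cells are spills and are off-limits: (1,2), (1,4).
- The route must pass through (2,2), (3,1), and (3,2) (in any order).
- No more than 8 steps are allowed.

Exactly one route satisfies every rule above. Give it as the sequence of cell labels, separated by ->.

(1,3) -> (2,3) -> (2,2) -> (2,1) -> (3,1) -> (3,2) -> (3,3) -> (3,4) -> (2,4)

The budget equals the shortest possible length, so every move has to be on a shortest route through the required cells.
Route from (1,3): down to (2,3), 2× left (reaching (2,1)), down to (3,1), 3× right (reaching (3,4)), up to (2,4) — 8 moves in all.
Check: all required cells visited; 8 ≤ 8 moves.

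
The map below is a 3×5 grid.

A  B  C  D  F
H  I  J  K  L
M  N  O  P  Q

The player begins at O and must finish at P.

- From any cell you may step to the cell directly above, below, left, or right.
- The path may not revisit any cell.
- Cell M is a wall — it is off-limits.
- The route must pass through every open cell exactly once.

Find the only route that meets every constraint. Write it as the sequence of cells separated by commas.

Need to visit all 14 open cells exactly once, starting at O and ending at P.
Cell A has only two open neighbours (H and B), so the path must pass straight through it: one of those is the cell it's entered from and the other is where it exits.
Route from O: left to N, up to I, left to H, up to A, 2× right (reaching C), down to J, right to K, up to D, right to F, 2× down (reaching Q), left to P — 13 moves in all.
Check: all 14 open cells covered.

O, N, I, H, A, B, C, J, K, D, F, L, Q, P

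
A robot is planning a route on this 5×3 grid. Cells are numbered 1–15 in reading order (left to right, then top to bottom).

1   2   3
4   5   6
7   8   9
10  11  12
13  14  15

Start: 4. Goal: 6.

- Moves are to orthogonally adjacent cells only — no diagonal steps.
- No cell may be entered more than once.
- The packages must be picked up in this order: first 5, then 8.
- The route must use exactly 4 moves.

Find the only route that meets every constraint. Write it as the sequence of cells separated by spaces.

The waypoints must appear in the order 5, 8, with no cell reused.
Route from 4: right to 5, down to 8, right to 9, up to 6 — 4 moves in all.
Check: order respected (5 at step 1, 8 at step 2); 4 moves as required.

4 5 8 9 6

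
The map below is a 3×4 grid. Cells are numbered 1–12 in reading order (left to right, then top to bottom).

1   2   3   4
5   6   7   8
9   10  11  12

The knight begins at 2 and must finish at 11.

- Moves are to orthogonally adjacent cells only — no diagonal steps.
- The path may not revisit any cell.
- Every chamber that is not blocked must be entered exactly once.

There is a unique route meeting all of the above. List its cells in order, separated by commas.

Need to visit all 12 open cells exactly once, starting at 2 and ending at 11.
Route from 2: left to 1, 2× down (reaching 9), right to 10, up to 6, right to 7, up to 3, right to 4, 2× down (reaching 12), left to 11 — 11 moves in all.
Check: all 12 open cells covered.

2, 1, 5, 9, 10, 6, 7, 3, 4, 8, 12, 11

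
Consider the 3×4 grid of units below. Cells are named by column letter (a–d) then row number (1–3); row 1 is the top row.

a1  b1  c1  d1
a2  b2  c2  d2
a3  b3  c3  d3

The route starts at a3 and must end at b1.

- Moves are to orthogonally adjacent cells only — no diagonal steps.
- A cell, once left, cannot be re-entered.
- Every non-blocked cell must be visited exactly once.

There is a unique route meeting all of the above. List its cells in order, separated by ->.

Need to visit all 12 open cells exactly once, starting at a3 and ending at b1.
Route from a3: 3× right (reaching d3), 2× up (reaching d1), left to c1, down to c2, 2× left (reaching a2), up to a1, right to b1 — 11 moves in all.
Check: all 12 open cells covered.

a3 -> b3 -> c3 -> d3 -> d2 -> d1 -> c1 -> c2 -> b2 -> a2 -> a1 -> b1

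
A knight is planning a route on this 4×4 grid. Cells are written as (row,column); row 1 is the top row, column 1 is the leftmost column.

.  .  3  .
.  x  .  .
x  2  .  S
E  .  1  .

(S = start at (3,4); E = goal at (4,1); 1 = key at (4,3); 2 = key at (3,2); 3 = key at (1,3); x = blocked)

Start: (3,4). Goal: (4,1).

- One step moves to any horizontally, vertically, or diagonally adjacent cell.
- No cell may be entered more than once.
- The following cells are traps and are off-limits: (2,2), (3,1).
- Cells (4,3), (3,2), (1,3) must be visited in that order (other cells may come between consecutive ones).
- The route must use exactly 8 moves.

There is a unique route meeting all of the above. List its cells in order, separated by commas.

(3,4), (4,3), (3,2), (2,3), (1,3), (2,4), (3,3), (4,2), (4,1)

The waypoints must appear in the order (4,3), (3,2), (1,3), with no cell reused.
Route from (3,4): down-left 1 to (4,3), up-left 1 to (3,2), up-right 1 to (2,3), up 1 to (1,3), down-right 1 to (2,4), down-left 2 to (4,2), left 1 to (4,1) — 8 moves in all.
Check: order respected (1 at step 1, 2 at step 2, 3 at step 4); 8 moves as required.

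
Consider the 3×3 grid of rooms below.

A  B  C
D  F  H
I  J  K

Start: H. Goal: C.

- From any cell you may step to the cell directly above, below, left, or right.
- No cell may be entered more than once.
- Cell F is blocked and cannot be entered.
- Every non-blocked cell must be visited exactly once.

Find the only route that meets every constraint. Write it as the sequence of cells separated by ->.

Need to visit all 8 open cells exactly once, starting at H and ending at C.
Route from H: down to K, 2× left (reaching I), 2× up (reaching A), 2× right (reaching C) — 7 moves in all.
Check: all 8 open cells covered.

H -> K -> J -> I -> D -> A -> B -> C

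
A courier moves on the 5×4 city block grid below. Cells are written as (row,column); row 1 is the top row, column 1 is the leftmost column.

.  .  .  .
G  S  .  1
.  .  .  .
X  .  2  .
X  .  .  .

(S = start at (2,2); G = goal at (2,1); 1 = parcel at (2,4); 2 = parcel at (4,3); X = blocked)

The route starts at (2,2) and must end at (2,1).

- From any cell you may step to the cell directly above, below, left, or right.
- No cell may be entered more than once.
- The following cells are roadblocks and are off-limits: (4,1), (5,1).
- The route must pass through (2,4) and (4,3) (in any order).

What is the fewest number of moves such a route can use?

9

Any route passes through (2,4) and (4,3) in some order between (2,2) and (2,1). Summing Manhattan distances along each leg and taking the cheapest ordering ((2,2) → (2,4) → (4,3) → (2,1)) gives a lower bound of 2 + 3 + 4 = 9 moves.
A route of 9 moves achieves this: (2,2) → (2,3) → (2,4) → (3,4) → (4,4) → (4,3) → (3,3) → (3,2) → (3,1) → (2,1).
Since 9 matches the lower bound, it is optimal.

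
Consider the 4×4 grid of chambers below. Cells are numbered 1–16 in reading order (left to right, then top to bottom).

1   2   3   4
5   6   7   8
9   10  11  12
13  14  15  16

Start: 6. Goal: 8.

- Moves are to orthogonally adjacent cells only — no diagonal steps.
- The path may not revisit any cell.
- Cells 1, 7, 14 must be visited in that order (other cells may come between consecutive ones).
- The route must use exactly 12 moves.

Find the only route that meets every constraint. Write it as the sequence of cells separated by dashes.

The waypoints must appear in the order 1, 7, 14, with no cell reused.
Route from 6: left 1 to 5, up 1 to 1, right 2 to 3, down 2 to 11, left 1 to 10, down 1 to 14, right 2 to 16, up 2 to 8 — 12 moves in all.
Check: order respected (1 at step 2, 7 at step 5, 14 at step 8); 12 moves as required.

6 - 5 - 1 - 2 - 3 - 7 - 11 - 10 - 14 - 15 - 16 - 12 - 8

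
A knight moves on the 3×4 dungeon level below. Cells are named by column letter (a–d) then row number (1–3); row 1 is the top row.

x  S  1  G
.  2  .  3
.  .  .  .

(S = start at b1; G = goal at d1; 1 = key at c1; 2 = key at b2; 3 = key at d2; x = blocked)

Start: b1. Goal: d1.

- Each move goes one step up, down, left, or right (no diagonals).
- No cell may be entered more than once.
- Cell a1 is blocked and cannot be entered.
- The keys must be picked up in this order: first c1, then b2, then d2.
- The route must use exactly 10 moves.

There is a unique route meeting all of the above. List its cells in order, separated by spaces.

The waypoints must appear in the order c1, b2, d2, with no cell reused.
Route from b1: right 1 to c1, down 1 to c2, left 2 to a2, down 1 to a3, right 3 to d3, up 2 to d1 — 10 moves in all.
Check: order respected (1 at step 1, 2 at step 3, 3 at step 9); 10 moves as required.

b1 c1 c2 b2 a2 a3 b3 c3 d3 d2 d1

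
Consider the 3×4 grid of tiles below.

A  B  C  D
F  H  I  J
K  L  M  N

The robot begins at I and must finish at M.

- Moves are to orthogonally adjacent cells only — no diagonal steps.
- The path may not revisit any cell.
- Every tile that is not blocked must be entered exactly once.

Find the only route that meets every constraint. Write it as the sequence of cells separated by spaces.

Need to visit all 12 open cells exactly once, starting at I and ending at M.
Cell K has only two open neighbours (F and L), so the path must pass straight through it: one of those is the cell it's entered from and the other is where it exits.
Route from I: left to H, down to L, left to K, 2× up (reaching A), 3× right (reaching D), 2× down (reaching N), left to M — 11 moves in all.
Check: all 12 open cells covered.

I H L K F A B C D J N M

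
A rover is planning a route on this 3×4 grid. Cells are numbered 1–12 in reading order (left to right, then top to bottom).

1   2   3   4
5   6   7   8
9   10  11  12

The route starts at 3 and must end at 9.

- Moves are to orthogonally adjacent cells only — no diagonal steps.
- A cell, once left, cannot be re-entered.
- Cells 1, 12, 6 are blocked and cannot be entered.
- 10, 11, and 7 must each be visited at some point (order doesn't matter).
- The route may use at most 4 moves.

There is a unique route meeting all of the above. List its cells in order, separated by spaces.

3 7 11 10 9

Any route must reach 10, 11, and 7 and still end at 9 within 4 moves, so the order of the required stops is forced.
Route from 3: down 2 to 11, left 2 to 9 — 4 moves in all.
Check: all required cells visited; 4 ≤ 4 moves.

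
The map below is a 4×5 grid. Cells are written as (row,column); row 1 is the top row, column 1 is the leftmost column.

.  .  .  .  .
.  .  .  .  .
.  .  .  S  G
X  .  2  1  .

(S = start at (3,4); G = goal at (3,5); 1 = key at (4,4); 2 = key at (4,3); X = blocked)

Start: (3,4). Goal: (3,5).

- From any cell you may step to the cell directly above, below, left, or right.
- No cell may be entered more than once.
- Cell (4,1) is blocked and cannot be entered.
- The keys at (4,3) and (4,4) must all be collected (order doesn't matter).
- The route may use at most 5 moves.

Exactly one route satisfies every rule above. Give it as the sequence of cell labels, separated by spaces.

(3,4) (3,3) (4,3) (4,4) (4,5) (3,5)

The 5-move cap with required stops at (4,3), (4,4) leaves no slack for detours.
Route from (3,4): left to (3,3), down to (4,3), 2× right (reaching (4,5)), up to (3,5) — 5 moves in all.
Check: all required cells visited; 5 ≤ 5 moves.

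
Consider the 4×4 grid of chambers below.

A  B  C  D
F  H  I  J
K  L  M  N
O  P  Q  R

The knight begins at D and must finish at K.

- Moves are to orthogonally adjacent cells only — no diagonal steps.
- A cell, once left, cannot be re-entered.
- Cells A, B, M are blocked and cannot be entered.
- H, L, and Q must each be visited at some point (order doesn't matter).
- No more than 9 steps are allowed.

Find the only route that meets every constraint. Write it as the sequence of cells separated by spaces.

D J N R Q P L H F K

The budget equals the shortest possible length, so every move has to be on a shortest route through the required cells.
Route from D: 3× down (reaching R), 2× left (reaching P), 2× up (reaching H), left to F, down to K — 9 moves in all.
Check: all required cells visited; 9 ≤ 9 moves.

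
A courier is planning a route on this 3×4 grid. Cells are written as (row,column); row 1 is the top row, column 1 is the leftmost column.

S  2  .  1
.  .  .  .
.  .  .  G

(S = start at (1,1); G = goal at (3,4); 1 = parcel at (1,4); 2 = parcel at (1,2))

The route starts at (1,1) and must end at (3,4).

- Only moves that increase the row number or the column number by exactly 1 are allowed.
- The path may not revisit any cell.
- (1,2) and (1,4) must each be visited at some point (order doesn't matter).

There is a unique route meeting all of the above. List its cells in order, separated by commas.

(1,1), (1,2), (1,3), (1,4), (2,4), (3,4)

Moves only go right or down, so the column and row indices never decrease.
Route from (1,1): 3× right (reaching (1,4)), 2× down (reaching (3,4)) — 5 moves in all.
Check: all required cells visited.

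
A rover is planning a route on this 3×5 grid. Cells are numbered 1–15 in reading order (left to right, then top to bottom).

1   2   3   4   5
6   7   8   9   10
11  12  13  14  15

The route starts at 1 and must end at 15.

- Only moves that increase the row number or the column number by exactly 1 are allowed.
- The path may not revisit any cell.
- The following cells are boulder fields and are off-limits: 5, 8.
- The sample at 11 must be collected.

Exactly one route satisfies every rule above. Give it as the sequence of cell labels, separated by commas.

Moves only go right or down, so the column and row indices never decrease.
Route from 1: 2× down (reaching 11), 4× right (reaching 15) — 6 moves in all.
Check: all required cells visited.

1, 6, 11, 12, 13, 14, 15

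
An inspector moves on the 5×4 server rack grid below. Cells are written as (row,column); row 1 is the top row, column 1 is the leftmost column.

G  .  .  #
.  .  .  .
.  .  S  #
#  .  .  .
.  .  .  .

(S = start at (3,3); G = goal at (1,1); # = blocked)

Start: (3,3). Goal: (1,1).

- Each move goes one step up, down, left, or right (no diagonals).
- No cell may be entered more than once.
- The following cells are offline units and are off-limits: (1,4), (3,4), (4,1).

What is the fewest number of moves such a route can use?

4

The Manhattan distance from (3,3) to (1,1) is |3−1| + |3−1| = 4, so at least 4 moves are needed.
A route of 4 moves achieves this: (3,3) → (2,3) → (1,3) → (1,2) → (1,1).
Since 4 matches the lower bound, it is optimal.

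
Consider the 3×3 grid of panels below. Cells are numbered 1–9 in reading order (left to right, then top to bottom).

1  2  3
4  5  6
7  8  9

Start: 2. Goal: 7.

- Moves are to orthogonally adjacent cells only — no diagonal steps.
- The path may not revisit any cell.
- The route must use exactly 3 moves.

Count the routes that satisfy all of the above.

3

Need simple routes of exactly 3 moves from 2 to 7 (Manhattan distance 3, so 0 moves are spent on a detour and 0 undoing it).
Enumerating: 2 5 8 7 | 2 5 4 7 | 2 1 4 7.
That gives 3 routes.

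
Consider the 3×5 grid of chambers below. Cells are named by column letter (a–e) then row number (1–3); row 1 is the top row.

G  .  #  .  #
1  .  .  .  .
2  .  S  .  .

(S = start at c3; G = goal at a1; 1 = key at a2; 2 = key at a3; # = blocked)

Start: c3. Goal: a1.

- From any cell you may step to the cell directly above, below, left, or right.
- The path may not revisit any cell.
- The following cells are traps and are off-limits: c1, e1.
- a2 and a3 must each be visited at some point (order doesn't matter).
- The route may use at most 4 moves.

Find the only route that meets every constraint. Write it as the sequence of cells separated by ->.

c3 -> b3 -> a3 -> a2 -> a1

The budget equals the shortest possible length, so every move has to be on a shortest route through the required cells.
Route from c3: 2× left (reaching a3), 2× up (reaching a1) — 4 moves in all.
Check: all required cells visited; 4 ≤ 4 moves.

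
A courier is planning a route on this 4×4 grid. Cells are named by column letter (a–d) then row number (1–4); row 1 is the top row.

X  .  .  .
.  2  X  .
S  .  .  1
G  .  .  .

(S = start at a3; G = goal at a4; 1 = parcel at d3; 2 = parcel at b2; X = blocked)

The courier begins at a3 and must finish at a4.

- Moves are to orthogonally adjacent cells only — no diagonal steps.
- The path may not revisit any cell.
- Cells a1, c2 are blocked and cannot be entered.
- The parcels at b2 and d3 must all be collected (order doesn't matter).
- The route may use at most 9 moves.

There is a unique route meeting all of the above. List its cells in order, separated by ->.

a3 -> a2 -> b2 -> b3 -> c3 -> d3 -> d4 -> c4 -> b4 -> a4

Any route must reach b2 and d3 and still end at a4 within 9 moves, so the order of the required stops is forced.
Route from a3: up to a2, right to b2, down to b3, 2× right (reaching d3), down to d4, 3× left (reaching a4) — 9 moves in all.
Check: all required cells visited; 9 ≤ 9 moves.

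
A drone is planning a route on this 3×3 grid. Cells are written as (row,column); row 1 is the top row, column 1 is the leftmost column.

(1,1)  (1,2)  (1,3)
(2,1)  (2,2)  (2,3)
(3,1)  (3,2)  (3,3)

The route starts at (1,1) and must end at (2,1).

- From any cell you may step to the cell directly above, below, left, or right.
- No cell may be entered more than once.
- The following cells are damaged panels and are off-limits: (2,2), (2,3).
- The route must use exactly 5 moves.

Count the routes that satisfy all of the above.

0

Need simple routes of exactly 5 moves from (1,1) to (2,1) (Manhattan distance 1, so 2 moves are spent on a detour and 2 undoing it).
No route satisfies every constraint, so the count is 0.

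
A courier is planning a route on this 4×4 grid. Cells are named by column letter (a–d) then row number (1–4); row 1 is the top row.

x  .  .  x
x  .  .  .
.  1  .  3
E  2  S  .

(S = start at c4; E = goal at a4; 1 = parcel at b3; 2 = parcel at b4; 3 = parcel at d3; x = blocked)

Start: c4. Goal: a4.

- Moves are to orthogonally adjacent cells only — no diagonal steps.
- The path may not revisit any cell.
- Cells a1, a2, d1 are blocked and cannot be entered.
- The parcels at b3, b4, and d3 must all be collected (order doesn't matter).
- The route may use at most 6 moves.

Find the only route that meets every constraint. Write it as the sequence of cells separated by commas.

c4, d4, d3, c3, b3, b4, a4

The budget equals the shortest possible length, so every move has to be on a shortest route through the required cells.
Route from c4: right to d4, up to d3, 2× left (reaching b3), down to b4, left to a4 — 6 moves in all.
Check: all required cells visited; 6 ≤ 6 moves.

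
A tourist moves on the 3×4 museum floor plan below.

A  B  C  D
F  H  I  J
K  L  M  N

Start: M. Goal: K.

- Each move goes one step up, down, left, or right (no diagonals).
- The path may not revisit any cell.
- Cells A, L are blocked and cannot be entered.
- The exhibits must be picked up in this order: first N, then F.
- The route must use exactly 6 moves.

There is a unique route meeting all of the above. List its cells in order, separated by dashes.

The waypoints must appear in the order N, F, with no cell reused.
Route from M: right 1 to N, up 1 to J, left 3 to F, down 1 to K — 6 moves in all.
Check: order respected (N at step 1, F at step 5); 6 moves as required.

M - N - J - I - H - F - K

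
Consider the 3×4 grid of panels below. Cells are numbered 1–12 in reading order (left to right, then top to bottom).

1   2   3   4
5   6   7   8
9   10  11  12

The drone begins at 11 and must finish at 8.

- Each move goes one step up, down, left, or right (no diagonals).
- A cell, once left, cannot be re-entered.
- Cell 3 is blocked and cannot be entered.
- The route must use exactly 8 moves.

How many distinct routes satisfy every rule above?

Need simple routes of exactly 8 moves from 11 to 8 (Manhattan distance 2, so 3 moves are spent on a detour and 3 undoing it).
Enumerating: 11 10 9 5 1 2 6 7 8.
That gives 1 route.

1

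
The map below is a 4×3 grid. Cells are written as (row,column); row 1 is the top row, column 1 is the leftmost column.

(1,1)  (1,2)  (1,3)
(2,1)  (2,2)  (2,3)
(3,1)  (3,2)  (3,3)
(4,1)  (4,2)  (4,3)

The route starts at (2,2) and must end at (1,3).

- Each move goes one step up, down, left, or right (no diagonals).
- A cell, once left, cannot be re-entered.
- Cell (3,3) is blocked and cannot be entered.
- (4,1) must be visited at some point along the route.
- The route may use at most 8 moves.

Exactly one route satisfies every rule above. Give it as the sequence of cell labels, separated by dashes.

The budget equals the shortest possible length, so every move has to be on a shortest route through the required cells.
Route from (2,2): down 2 to (4,2), left 1 to (4,1), up 3 to (1,1), right 2 to (1,3) — 8 moves in all.
Check: all required cells visited; 8 ≤ 8 moves.

(2,2) - (3,2) - (4,2) - (4,1) - (3,1) - (2,1) - (1,1) - (1,2) - (1,3)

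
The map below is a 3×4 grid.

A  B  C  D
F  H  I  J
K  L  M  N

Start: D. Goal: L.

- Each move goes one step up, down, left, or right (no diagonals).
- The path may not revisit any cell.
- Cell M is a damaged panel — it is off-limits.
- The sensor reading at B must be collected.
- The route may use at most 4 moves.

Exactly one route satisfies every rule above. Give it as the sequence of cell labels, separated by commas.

Any route must reach B and still end at L within 4 moves, so the order of the required stops is forced.
Route from D: left 2 to B, down 2 to L — 4 moves in all.
Check: all required cells visited; 4 ≤ 4 moves.

D, C, B, H, L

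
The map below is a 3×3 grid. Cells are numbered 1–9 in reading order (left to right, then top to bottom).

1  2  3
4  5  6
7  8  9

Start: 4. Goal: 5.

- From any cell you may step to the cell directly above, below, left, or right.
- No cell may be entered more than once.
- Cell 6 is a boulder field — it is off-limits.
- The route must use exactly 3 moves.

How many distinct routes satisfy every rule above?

2

Need simple routes of exactly 3 moves from 4 to 5 (Manhattan distance 1, so 1 moves are spent on a detour and 1 undoing it).
Enumerating: 4 1 2 5 | 4 7 8 5.
That gives 2 routes.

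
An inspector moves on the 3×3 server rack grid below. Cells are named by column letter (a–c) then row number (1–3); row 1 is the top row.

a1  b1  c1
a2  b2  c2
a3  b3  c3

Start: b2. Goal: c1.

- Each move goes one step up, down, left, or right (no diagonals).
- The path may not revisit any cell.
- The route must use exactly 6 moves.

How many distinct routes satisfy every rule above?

Need simple routes of exactly 6 moves from b2 to c1 (Manhattan distance 2, so 2 moves are spent on a detour and 2 undoing it).
Enumerating: b2 b3 a3 a2 a1 b1 c1 | b2 a2 a3 b3 c3 c2 c1.
That gives 2 routes.

2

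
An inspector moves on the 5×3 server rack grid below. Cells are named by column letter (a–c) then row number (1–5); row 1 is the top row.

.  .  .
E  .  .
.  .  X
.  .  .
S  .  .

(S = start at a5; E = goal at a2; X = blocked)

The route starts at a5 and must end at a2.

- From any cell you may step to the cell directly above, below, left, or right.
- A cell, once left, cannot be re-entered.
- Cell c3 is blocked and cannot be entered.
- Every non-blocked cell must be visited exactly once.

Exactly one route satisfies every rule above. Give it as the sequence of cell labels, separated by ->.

Need to visit all 14 open cells exactly once, starting at a5 and ending at a2.
Cell a1 has only two open neighbours (a2 and b1), so the path must pass straight through it: one of those is the cell it's entered from and the other is where it exits.
Route from a5: right 2 to c5, up 1 to c4, left 2 to a4, up 1 to a3, right 1 to b3, up 1 to b2, right 1 to c2, up 1 to c1, left 2 to a1, down 1 to a2 — 13 moves in all.
Check: all 14 open cells covered.

a5 -> b5 -> c5 -> c4 -> b4 -> a4 -> a3 -> b3 -> b2 -> c2 -> c1 -> b1 -> a1 -> a2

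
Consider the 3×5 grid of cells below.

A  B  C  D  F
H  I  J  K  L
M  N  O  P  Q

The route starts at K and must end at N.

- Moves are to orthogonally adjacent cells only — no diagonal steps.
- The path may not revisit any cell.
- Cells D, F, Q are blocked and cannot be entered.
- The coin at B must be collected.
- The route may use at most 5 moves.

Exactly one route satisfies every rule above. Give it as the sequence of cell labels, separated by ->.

The budget equals the shortest possible length, so every move has to be on a shortest route through the required cells.
Route from K: left 1 to J, up 1 to C, left 1 to B, down 2 to N — 5 moves in all.
Check: all required cells visited; 5 ≤ 5 moves.

K -> J -> C -> B -> I -> N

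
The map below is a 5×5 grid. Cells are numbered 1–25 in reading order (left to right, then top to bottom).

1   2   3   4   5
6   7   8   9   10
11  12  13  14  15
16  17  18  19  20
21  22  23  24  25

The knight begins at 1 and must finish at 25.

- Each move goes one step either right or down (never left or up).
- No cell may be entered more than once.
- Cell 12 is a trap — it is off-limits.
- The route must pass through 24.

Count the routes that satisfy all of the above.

17

A right/down-only route from 1 to 25 makes exactly 4 down-moves and 4 right-moves in some order.
With no other constraints that would be C(8,4) = 70 routes.
Split at 24 and multiply the segment counts (each segment already excludes blocked cells): 1→24: 17; 24→25: 1; product = 17.
That gives 17 routes.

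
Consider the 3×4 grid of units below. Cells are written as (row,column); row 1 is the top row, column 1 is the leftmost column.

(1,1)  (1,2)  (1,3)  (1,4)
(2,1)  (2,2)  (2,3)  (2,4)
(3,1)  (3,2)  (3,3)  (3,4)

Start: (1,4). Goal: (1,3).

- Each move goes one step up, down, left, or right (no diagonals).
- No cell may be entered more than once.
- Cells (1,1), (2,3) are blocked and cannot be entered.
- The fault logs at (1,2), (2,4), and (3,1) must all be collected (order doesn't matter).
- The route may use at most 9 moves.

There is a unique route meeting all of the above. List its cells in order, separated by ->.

The 9-move cap with required stops at (1,2), (2,4), (3,1) leaves no slack for detours.
Route from (1,4): down 2 to (3,4), left 3 to (3,1), up 1 to (2,1), right 1 to (2,2), up 1 to (1,2), right 1 to (1,3) — 9 moves in all.
Check: all required cells visited; 9 ≤ 9 moves.

(1,4) -> (2,4) -> (3,4) -> (3,3) -> (3,2) -> (3,1) -> (2,1) -> (2,2) -> (1,2) -> (1,3)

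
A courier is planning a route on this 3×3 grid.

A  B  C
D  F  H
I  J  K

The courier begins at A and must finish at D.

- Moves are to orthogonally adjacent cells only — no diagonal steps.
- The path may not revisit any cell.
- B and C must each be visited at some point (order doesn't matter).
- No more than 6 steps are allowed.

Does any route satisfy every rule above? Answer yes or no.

yes

One route that works: A → B → C → H → F → D.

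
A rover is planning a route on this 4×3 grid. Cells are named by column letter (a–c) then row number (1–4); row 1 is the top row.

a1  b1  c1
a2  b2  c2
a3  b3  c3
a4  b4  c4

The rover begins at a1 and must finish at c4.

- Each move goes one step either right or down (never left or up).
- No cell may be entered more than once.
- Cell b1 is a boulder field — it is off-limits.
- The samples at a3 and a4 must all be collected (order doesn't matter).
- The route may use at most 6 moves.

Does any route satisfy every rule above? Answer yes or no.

yes

One route that works: a1 → a2 → a3 → a4 → b4 → c4.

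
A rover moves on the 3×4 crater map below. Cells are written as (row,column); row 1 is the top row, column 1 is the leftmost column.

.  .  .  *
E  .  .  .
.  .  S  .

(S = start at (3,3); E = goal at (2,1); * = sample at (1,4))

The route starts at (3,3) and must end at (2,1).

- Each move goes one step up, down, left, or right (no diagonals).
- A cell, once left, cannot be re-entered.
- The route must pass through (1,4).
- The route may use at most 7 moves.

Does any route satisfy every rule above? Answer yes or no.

One route that works: (3,3) → (2,3) → (2,4) → (1,4) → (1,3) → (1,2) → (2,2) → (2,1).

yes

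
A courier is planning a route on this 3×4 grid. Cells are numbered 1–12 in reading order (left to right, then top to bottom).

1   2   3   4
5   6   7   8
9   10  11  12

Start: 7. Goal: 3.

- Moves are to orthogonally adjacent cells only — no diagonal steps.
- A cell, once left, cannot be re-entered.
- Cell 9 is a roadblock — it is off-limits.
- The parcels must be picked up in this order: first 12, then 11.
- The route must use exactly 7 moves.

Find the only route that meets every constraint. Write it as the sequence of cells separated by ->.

7 -> 8 -> 12 -> 11 -> 10 -> 6 -> 2 -> 3

The waypoints must appear in the order 12, 11, with no cell reused.
Route from 7: right 1 to 8, down 1 to 12, left 2 to 10, up 2 to 2, right 1 to 3 — 7 moves in all.
Check: order respected (12 at step 2, 11 at step 3); 7 moves as required.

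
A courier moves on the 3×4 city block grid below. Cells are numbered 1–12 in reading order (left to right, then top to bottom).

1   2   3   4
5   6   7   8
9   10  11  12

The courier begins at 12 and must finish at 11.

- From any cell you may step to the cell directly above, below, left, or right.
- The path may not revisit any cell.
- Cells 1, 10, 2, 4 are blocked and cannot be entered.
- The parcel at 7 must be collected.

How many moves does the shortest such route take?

Any route passes through 7 somewhere between 12 and 11. Summing Manhattan distances along the two legs (12 → 7 → 11) gives a lower bound of 2 + 1 = 3 moves.
A route of 3 moves achieves this: 12 → 8 → 7 → 11.
Since 3 matches the lower bound, it is optimal.

3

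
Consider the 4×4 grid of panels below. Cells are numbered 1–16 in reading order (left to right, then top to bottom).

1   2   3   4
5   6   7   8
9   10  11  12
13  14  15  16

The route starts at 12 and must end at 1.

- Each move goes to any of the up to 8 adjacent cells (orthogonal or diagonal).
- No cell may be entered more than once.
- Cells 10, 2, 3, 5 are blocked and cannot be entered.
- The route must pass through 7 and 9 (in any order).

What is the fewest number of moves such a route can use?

Any route passes through 7 and 9 in some order between 12 and 1. Summing Chebyshev distances along each leg and taking the cheapest ordering (12 → 7 → 9 → 1) gives a lower bound of 1 + 2 + 2 = 5 moves.
The shortest route satisfying every rule uses 6 moves: 12 → 7 → 11 → 14 → 9 → 6 → 1.
The no-revisit rule (legs can't share cells) pushes the minimum above the 5-move bound; an exhaustive check rules out every length from 5 to 5, leaving 6 as the minimum.

6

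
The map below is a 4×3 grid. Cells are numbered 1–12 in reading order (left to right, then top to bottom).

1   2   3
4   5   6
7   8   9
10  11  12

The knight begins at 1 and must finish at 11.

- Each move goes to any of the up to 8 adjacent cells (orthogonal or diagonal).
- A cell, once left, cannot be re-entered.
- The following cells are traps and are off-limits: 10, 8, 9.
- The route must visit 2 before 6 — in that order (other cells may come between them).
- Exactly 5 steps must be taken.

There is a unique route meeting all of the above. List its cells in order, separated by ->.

1 -> 2 -> 6 -> 5 -> 7 -> 11

The waypoints must appear in the order 2, 6, with no cell reused.
Route from 1: right to 2, down-right to 6, left to 5, down-left to 7, down-right to 11 — 5 moves in all.
Check: order respected (2 at step 1, 6 at step 2); 5 moves as required.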